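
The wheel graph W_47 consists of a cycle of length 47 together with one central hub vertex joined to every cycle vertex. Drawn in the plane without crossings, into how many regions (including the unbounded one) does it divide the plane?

48

W_47 has V = 47 + 1 = 48 vertices and E = 2·47 = 94 edges.
By Euler's formula F = 2 − V + E = 2 − 48 + 94 = 48.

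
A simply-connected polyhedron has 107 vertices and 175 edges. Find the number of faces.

Here V − E + F = 2.
F = 2 − V + E = 2 − 107 + 175 = 70.

70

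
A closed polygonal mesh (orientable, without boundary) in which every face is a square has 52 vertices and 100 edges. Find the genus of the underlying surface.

Every face is a square and each edge borders two faces, so 4F = 2·100, giving F = 50.
χ = V − E + F = 52 − 100 + 50 = 2.
For a closed orientable surface χ = 2 − 2g, so g = (2 − (2))/2 = 0.

0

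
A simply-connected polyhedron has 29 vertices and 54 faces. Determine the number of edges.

81

Here V − E + F = 2.
E = V + F − (2) = 29 + 54 − (2) = 81.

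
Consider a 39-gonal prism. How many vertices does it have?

A prism on an n-gon has two n-gon bases and n rectangular sides: V = 2·39 = 78, E = 3·39 = 117, F = 39 + 2 = 41.

78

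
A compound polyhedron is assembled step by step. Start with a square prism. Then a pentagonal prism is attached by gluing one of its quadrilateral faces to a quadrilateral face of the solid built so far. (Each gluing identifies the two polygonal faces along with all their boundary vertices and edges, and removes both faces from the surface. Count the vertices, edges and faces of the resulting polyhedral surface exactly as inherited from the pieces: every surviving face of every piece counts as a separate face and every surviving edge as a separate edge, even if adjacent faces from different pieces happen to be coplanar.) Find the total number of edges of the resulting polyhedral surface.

23

A square prism: V=8, E=12, F=6.
Attach a pentagonal prism (V=10, E=15, F=7) along a 4-gon: merge 4 vertices and 4 edges, delete both glued faces → V=14, E=23, F=11.
Check: V − E + F = 14 − 23 + 11 = 2.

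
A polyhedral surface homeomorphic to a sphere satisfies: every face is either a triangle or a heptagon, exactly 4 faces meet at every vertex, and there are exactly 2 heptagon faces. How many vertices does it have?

14

Let x be the number of triangles; then F = 2 + x.
Edge–face incidences: 2E = 7·2 + 3·x = 14 + 3x.
Every vertex has degree 4, so 4V = 2E.
Euler: V − E + F = 2 ⇒ (2E)/4 − E + (2 + x) = 2.
Multiply by 8: 2·(2E) − 4·(2E) + 8·(2 + x) = 16, i.e. 16 + 8x − 2·(14 + 3x) = 16.
Collecting terms: 2x − 12 = 16, so 2x = 28, so x = 14.
Then 2E = 14 + 3·14 = 56, so E = 28, V = 2E/4 = 14, F = 2 + 14 = 16.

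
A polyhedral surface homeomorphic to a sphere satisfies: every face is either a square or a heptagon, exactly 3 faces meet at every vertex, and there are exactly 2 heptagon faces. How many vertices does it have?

14

Let x be the number of squares; then F = 2 + x.
Edge–face incidences: 2E = 7·2 + 4·x = 14 + 4x.
Every vertex has degree 3, so 3V = 2E.
Euler: V − E + F = 2 ⇒ (2E)/3 − E + (2 + x) = 2.
Multiply by 6: 2·(2E) − 3·(2E) + 6·(2 + x) = 12, i.e. 12 + 6x − (14 + 4x) = 12.
Collecting terms: 2x − 2 = 12, so 2x = 14, so x = 7.
Then 2E = 14 + 4·7 = 42, so E = 21, V = 2E/3 = 14, F = 2 + 7 = 9.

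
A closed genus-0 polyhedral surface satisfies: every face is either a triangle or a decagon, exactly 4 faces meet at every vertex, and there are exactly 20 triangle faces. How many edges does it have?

Let x be the number of decagons; then F = 20 + x.
Edge–face incidences: 2E = 3·20 + 10·x = 60 + 10x.
Every vertex has degree 4, so 4V = 2E.
Euler: V − E + F = 2 ⇒ (2E)/4 − E + (20 + x) = 2.
Multiply by 8: 2·(2E) − 4·(2E) + 8·(20 + x) = 16, i.e. 160 + 8x − 2·(60 + 10x) = 16.
Collecting terms: −12x + 40 = 16, so −12x = −24, so x = 2.
Then 2E = 60 + 10·2 = 80, so E = 40, V = 2E/4 = 20, F = 20 + 2 = 22.

40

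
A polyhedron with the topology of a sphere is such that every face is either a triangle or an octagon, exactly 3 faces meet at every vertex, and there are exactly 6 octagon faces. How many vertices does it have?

Let x be the number of triangles; then F = 6 + x.
Edge–face incidences: 2E = 8·6 + 3·x = 48 + 3x.
Every vertex has degree 3, so 3V = 2E.
Euler: V − E + F = 2 ⇒ (2E)/3 − E + (6 + x) = 2.
Multiply by 6: 2·(2E) − 3·(2E) + 6·(6 + x) = 12, i.e. 36 + 6x − (48 + 3x) = 12.
Collecting terms: 3x − 12 = 12, so 3x = 24, so x = 8.
Then 2E = 48 + 3·8 = 72, so E = 36, V = 2E/3 = 24, F = 6 + 8 = 14.

24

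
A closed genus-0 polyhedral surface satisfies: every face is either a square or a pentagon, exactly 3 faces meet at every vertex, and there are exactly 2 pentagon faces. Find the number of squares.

5

Let x be the number of squares; then F = 2 + x.
Edge–face incidences: 2E = 5·2 + 4·x = 10 + 4x.
Every vertex has degree 3, so 3V = 2E.
Euler: V − E + F = 2 ⇒ (2E)/3 − E + (2 + x) = 2.
Multiply by 6: 2·(2E) − 3·(2E) + 6·(2 + x) = 12, i.e. 12 + 6x − (10 + 4x) = 12.
Collecting terms: 2x + 2 = 12, so 2x = 10, so x = 5.
Then 2E = 10 + 4·5 = 30, so E = 15, V = 2E/3 = 10, F = 2 + 5 = 7.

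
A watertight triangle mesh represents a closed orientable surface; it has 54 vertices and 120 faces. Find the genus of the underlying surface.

4

Every face is a triangle, so 2E = 3·120 = 360, giving E = 180.
χ = V − E + F = 54 − 180 + 120 = -6.
For a closed orientable surface χ = 2 − 2g, so g = (2 − (-6))/2 = 4.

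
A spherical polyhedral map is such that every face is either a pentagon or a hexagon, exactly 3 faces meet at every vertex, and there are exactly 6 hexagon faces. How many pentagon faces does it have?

Let x be the number of pentagons; then F = 6 + x.
Edge–face incidences: 2E = 6·6 + 5·x = 36 + 5x.
Every vertex has degree 3, so 3V = 2E.
Euler: V − E + F = 2 ⇒ (2E)/3 − E + (6 + x) = 2.
Multiply by 6: 2·(2E) − 3·(2E) + 6·(6 + x) = 12, i.e. 36 + 6x − (36 + 5x) = 12.
Collecting terms: x = 12.
Then 2E = 36 + 5·12 = 96, so E = 48, V = 2E/3 = 32, F = 6 + 12 = 18.

12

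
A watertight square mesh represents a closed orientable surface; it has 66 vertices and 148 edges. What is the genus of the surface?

Every face is a square and each edge borders two faces, so 4F = 2·148, giving F = 74.
χ = V − E + F = 66 − 148 + 74 = -8.
For a closed orientable surface χ = 2 − 2g, so g = (2 − (-8))/2 = 5.

5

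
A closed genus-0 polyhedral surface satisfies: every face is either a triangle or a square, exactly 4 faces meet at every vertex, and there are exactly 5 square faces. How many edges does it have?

22

Let x be the number of triangles; then F = 5 + x.
Edge–face incidences: 2E = 4·5 + 3·x = 20 + 3x.
Every vertex has degree 4, so 4V = 2E.
Euler: V − E + F = 2 ⇒ (2E)/4 − E + (5 + x) = 2.
Multiply by 8: 2·(2E) − 4·(2E) + 8·(5 + x) = 16, i.e. 40 + 8x − 2·(20 + 3x) = 16.
Collecting terms: 2x = 16, so x = 8.
Then 2E = 20 + 3·8 = 44, so E = 22, V = 2E/4 = 11, F = 5 + 8 = 13.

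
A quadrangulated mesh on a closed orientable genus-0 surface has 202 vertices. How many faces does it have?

200

χ = 2 − 2·0 = 2, and every face is a square so 4F = 2E.
V − E + F = 2 with E = 4F/2 gives 202 − (4/2 − 1)·F = 2, so F = 200 and E = 400.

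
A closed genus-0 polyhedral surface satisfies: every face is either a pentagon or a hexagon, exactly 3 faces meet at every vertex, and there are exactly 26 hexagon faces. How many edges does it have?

Let x be the number of pentagons; then F = 26 + x.
Edge–face incidences: 2E = 6·26 + 5·x = 156 + 5x.
Every vertex has degree 3, so 3V = 2E.
Euler: V − E + F = 2 ⇒ (2E)/3 − E + (26 + x) = 2.
Multiply by 6: 2·(2E) − 3·(2E) + 6·(26 + x) = 12, i.e. 156 + 6x − (156 + 5x) = 12.
Collecting terms: x = 12.
Then 2E = 156 + 5·12 = 216, so E = 108, V = 2E/3 = 72, F = 26 + 12 = 38.

108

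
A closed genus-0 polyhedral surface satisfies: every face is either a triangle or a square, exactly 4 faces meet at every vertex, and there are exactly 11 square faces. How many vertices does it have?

17

Let x be the number of triangles; then F = 11 + x.
Edge–face incidences: 2E = 4·11 + 3·x = 44 + 3x.
Every vertex has degree 4, so 4V = 2E.
Euler: V − E + F = 2 ⇒ (2E)/4 − E + (11 + x) = 2.
Multiply by 8: 2·(2E) − 4·(2E) + 8·(11 + x) = 16, i.e. 88 + 8x − 2·(44 + 3x) = 16.
Collecting terms: 2x = 16, so x = 8.
Then 2E = 44 + 3·8 = 68, so E = 34, V = 2E/4 = 17, F = 11 + 8 = 19.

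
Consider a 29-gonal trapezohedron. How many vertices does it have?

60

The n-trapezohedron (dual of the n-antiprism) has V = 2·29 + 2 = 60, E = 4·29 = 116, F = 2·29 = 58.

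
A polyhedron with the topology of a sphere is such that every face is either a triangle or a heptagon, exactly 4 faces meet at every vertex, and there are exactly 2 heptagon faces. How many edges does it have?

Let x be the number of triangles; then F = 2 + x.
Edge–face incidences: 2E = 7·2 + 3·x = 14 + 3x.
Every vertex has degree 4, so 4V = 2E.
Euler: V − E + F = 2 ⇒ (2E)/4 − E + (2 + x) = 2.
Multiply by 8: 2·(2E) − 4·(2E) + 8·(2 + x) = 16, i.e. 16 + 8x − 2·(14 + 3x) = 16.
Collecting terms: 2x − 12 = 16, so 2x = 28, so x = 14.
Then 2E = 14 + 3·14 = 56, so E = 28, V = 2E/4 = 14, F = 2 + 14 = 16.

28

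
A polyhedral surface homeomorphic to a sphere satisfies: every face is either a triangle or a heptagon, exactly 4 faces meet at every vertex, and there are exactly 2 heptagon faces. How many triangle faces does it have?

Let x be the number of triangles; then F = 2 + x.
Edge–face incidences: 2E = 7·2 + 3·x = 14 + 3x.
Every vertex has degree 4, so 4V = 2E.
Euler: V − E + F = 2 ⇒ (2E)/4 − E + (2 + x) = 2.
Multiply by 8: 2·(2E) − 4·(2E) + 8·(2 + x) = 16, i.e. 16 + 8x − 2·(14 + 3x) = 16.
Collecting terms: 2x − 12 = 16, so 2x = 28, so x = 14.
Then 2E = 14 + 3·14 = 56, so E = 28, V = 2E/4 = 14, F = 2 + 14 = 16.

14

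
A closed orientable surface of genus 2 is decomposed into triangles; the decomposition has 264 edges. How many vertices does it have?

86

χ = 2 − 2·2 = -2, and every face is a triangle so 3F = 2E.
F = 2E/3 = 176. Then V = -2 + E − F = -2 + 264 − 176 = 86.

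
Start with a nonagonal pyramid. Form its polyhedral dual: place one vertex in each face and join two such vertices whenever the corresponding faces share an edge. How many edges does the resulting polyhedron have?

18

The base solid has V = 10, E = 18, F = 10.
The dual swaps V and F and preserves E: V′ = F = 10, E′ = E = 18, F′ = V = 10.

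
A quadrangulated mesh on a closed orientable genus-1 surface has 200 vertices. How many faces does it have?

200

χ = 2 − 2·1 = 0, and every face is a square so 4F = 2E.
V − E + F = 0 with E = 4F/2 gives 200 − (4/2 − 1)·F = 0, so F = 200 and E = 400.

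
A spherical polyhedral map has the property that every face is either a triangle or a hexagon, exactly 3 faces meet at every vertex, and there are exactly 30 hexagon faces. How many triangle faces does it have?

4

Let x be the number of triangles; then F = 30 + x.
Edge–face incidences: 2E = 6·30 + 3·x = 180 + 3x.
Every vertex has degree 3, so 3V = 2E.
Euler: V − E + F = 2 ⇒ (2E)/3 − E + (30 + x) = 2.
Multiply by 6: 2·(2E) − 3·(2E) + 6·(30 + x) = 12, i.e. 180 + 6x − (180 + 3x) = 12.
Collecting terms: 3x = 12, so x = 4.
Then 2E = 180 + 3·4 = 192, so E = 96, V = 2E/3 = 64, F = 30 + 4 = 34.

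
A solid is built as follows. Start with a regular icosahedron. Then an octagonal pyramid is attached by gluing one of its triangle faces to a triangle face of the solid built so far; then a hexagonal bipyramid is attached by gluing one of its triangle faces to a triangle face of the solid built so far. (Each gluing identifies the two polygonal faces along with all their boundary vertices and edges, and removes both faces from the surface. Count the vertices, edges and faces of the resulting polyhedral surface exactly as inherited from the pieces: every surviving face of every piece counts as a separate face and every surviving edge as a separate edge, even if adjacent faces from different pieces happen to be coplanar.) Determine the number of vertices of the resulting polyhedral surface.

A regular icosahedron: V=12, E=30, F=20.
Attach an octagonal pyramid (V=9, E=16, F=9) along a 3-gon: merge 3 vertices and 3 edges, delete both glued faces → V=18, E=43, F=27.
Attach a hexagonal bipyramid (V=8, E=18, F=12) along a 3-gon: merge 3 vertices and 3 edges, delete both glued faces → V=23, E=58, F=37.
Check: V − E + F = 23 − 58 + 37 = 2.

23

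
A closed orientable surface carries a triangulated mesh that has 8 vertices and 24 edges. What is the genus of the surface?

Every face is a triangle and each edge borders two faces, so 3F = 2·24, giving F = 16.
χ = V − E + F = 8 − 24 + 16 = 0.
For a closed orientable surface χ = 2 − 2g, so g = (2 − (0))/2 = 1.

1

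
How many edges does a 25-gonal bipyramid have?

75

A bipyramid over an n-gon has 2n triangular faces and n + 2 vertices: V = 25 + 2 = 27, E = 3·25 = 75, F = 2·25 = 50.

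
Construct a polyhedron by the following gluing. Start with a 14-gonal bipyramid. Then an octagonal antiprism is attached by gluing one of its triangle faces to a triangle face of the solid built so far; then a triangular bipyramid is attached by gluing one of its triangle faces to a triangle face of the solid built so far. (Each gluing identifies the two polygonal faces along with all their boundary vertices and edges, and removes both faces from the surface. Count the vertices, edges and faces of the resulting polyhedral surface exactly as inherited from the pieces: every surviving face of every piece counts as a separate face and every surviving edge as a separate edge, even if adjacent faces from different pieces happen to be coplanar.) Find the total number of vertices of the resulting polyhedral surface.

31

A 14-gonal bipyramid: V=16, E=42, F=28.
Attach an octagonal antiprism (V=16, E=32, F=18) along a 3-gon: merge 3 vertices and 3 edges, delete both glued faces → V=29, E=71, F=44.
Attach a triangular bipyramid (V=5, E=9, F=6) along a 3-gon: merge 3 vertices and 3 edges, delete both glued faces → V=31, E=77, F=48.
Check: V − E + F = 31 − 77 + 48 = 2.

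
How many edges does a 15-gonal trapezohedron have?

60

The n-trapezohedron (dual of the n-antiprism) has V = 2·15 + 2 = 32, E = 4·15 = 60, F = 2·15 = 30.
Check: V − E + F = 32 − 60 + 30 = 2.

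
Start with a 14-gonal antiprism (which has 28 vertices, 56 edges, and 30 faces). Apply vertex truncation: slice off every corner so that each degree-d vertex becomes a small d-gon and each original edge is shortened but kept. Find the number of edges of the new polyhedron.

Truncation replaces each original edge-end by a new vertex, so V′ = 2E = 112.
Each original edge survives, and each old vertex of degree d contributes d new edges; summing degrees gives Σd = 2E, so E′ = E + 2E = 3E = 168.
Each original face survives and each original vertex becomes one new face: F′ = F + V = 58.

168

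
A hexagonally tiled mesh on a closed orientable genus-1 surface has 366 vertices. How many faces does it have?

χ = 2 − 2·1 = 0, and every face is a hexagon so 6F = 2E.
V − E + F = 0 with E = 6F/2 gives 366 − (6/2 − 1)·F = 0, so F = 183 and E = 549.

183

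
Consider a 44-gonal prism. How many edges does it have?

132

A prism on an n-gon has two n-gon bases and n rectangular sides: V = 2·44 = 88, E = 3·44 = 132, F = 44 + 2 = 46.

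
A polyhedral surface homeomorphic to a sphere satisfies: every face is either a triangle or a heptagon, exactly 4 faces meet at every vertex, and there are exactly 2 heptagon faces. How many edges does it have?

Let x be the number of triangles; then F = 2 + x.
Edge–face incidences: 2E = 7·2 + 3·x = 14 + 3x.
Every vertex has degree 4, so 4V = 2E.
Euler: V − E + F = 2 ⇒ (2E)/4 − E + (2 + x) = 2.
Multiply by 8: 2·(2E) − 4·(2E) + 8·(2 + x) = 16, i.e. 16 + 8x − 2·(14 + 3x) = 16.
Collecting terms: 2x − 12 = 16, so 2x = 28, so x = 14.
Then 2E = 14 + 3·14 = 56, so E = 28, V = 2E/4 = 14, F = 2 + 14 = 16.

28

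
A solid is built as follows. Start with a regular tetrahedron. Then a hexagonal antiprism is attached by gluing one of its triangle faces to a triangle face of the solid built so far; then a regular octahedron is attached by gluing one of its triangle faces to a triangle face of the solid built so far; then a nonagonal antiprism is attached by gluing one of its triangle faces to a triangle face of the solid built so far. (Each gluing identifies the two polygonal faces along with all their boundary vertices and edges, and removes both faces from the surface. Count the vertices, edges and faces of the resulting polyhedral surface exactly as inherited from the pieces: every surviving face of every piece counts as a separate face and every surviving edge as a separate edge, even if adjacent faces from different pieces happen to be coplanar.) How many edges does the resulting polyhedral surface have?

A regular tetrahedron: V=4, E=6, F=4.
Attach a hexagonal antiprism (V=12, E=24, F=14) along a 3-gon: merge 3 vertices and 3 edges, delete both glued faces → V=13, E=27, F=16.
Attach a regular octahedron (V=6, E=12, F=8) along a 3-gon: merge 3 vertices and 3 edges, delete both glued faces → V=16, E=36, F=22.
Attach a nonagonal antiprism (V=18, E=36, F=20) along a 3-gon: merge 3 vertices and 3 edges, delete both glued faces → V=31, E=69, F=40.
Check: V − E + F = 31 − 69 + 40 = 2.

69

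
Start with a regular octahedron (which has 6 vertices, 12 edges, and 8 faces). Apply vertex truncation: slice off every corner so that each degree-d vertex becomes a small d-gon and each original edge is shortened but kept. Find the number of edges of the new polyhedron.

Truncation replaces each original edge-end by a new vertex, so V′ = 2E = 24.
Each original edge survives, and each old vertex of degree d contributes d new edges; summing degrees gives Σd = 2E, so E′ = E + 2E = 3E = 36.
Each original face survives and each original vertex becomes one new face: F′ = F + V = 14.

36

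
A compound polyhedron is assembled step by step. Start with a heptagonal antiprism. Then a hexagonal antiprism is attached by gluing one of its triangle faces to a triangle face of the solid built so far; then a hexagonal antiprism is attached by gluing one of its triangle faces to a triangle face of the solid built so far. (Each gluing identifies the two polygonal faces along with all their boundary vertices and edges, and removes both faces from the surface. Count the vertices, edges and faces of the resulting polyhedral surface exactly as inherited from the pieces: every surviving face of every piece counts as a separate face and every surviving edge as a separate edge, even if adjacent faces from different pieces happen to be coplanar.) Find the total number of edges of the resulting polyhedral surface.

70

A heptagonal antiprism: V=14, E=28, F=16.
Attach a hexagonal antiprism (V=12, E=24, F=14) along a 3-gon: merge 3 vertices and 3 edges, delete both glued faces → V=23, E=49, F=28.
Attach a hexagonal antiprism (V=12, E=24, F=14) along a 3-gon: merge 3 vertices and 3 edges, delete both glued faces → V=32, E=70, F=40.
Check: V − E + F = 32 − 70 + 40 = 2.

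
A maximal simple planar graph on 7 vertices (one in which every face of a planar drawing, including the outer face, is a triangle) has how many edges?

15

In a plane triangulation 3F = 2E and V − E + F = 2, so E = 3V − 6 = 3·7 − 6 = 15.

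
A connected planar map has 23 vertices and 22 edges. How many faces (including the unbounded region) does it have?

Euler's formula for a connected plane graph: V − E + F = 2, so F = 2 − 23 + 22 = 1.

1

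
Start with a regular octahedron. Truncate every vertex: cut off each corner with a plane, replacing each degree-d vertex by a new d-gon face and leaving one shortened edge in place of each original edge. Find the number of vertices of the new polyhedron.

24

The base solid has V = 6, E = 12, F = 8.
Truncation replaces each original edge-end by a new vertex, so V′ = 2E = 24.
Each original edge survives, and each old vertex of degree d contributes d new edges; summing degrees gives Σd = 2E, so E′ = E + 2E = 3E = 36.
Each original face survives and each original vertex becomes one new face: F′ = F + V = 14.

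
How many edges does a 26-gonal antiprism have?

An antiprism on an n-gon has two n-gon caps and 2n triangles: V = 2·26 = 52, E = 4·26 = 104, F = 2·26 + 2 = 54.
Check: V − E + F = 52 − 104 + 54 = 2.

104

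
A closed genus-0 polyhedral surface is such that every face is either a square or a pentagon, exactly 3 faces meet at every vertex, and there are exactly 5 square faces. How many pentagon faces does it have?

Let x be the number of pentagons; then F = 5 + x.
Edge–face incidences: 2E = 4·5 + 5·x = 20 + 5x.
Every vertex has degree 3, so 3V = 2E.
Euler: V − E + F = 2 ⇒ (2E)/3 − E + (5 + x) = 2.
Multiply by 6: 2·(2E) − 3·(2E) + 6·(5 + x) = 12, i.e. 30 + 6x − (20 + 5x) = 12.
Collecting terms: x + 10 = 12, so x = 2.
Then 2E = 20 + 5·2 = 30, so E = 15, V = 2E/3 = 10, F = 5 + 2 = 7.

2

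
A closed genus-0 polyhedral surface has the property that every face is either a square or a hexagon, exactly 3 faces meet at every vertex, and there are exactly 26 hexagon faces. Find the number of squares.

6

Let x be the number of squares; then F = 26 + x.
Edge–face incidences: 2E = 6·26 + 4·x = 156 + 4x.
Every vertex has degree 3, so 3V = 2E.
Euler: V − E + F = 2 ⇒ (2E)/3 − E + (26 + x) = 2.
Multiply by 6: 2·(2E) − 3·(2E) + 6·(26 + x) = 12, i.e. 156 + 6x − (156 + 4x) = 12.
Collecting terms: 2x = 12, so x = 6.
Then 2E = 156 + 4·6 = 180, so E = 90, V = 2E/3 = 60, F = 26 + 6 = 32.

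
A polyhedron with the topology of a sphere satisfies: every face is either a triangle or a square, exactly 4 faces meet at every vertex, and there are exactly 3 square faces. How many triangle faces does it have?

8

Let x be the number of triangles; then F = 3 + x.
Edge–face incidences: 2E = 4·3 + 3·x = 12 + 3x.
Every vertex has degree 4, so 4V = 2E.
Euler: V − E + F = 2 ⇒ (2E)/4 − E + (3 + x) = 2.
Multiply by 8: 2·(2E) − 4·(2E) + 8·(3 + x) = 16, i.e. 24 + 8x − 2·(12 + 3x) = 16.
Collecting terms: 2x = 16, so x = 8.
Then 2E = 12 + 3·8 = 36, so E = 18, V = 2E/4 = 9, F = 3 + 8 = 11.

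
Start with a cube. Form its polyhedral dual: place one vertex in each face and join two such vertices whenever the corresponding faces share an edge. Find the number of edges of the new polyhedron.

The base solid has V = 8, E = 12, F = 6.
The dual swaps V and F and preserves E: V′ = F = 6, E′ = E = 12, F′ = V = 8.

12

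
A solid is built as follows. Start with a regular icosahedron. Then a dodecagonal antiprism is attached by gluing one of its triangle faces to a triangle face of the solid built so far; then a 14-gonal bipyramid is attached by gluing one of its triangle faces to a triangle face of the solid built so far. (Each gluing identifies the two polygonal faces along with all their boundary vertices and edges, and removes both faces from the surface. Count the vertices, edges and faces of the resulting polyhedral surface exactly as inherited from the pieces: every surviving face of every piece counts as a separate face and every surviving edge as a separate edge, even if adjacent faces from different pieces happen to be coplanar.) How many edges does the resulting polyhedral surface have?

A regular icosahedron: V=12, E=30, F=20.
Attach a dodecagonal antiprism (V=24, E=48, F=26) along a 3-gon: merge 3 vertices and 3 edges, delete both glued faces → V=33, E=75, F=44.
Attach a 14-gonal bipyramid (V=16, E=42, F=28) along a 3-gon: merge 3 vertices and 3 edges, delete both glued faces → V=46, E=114, F=70.
Check: V − E + F = 46 − 114 + 70 = 2.

114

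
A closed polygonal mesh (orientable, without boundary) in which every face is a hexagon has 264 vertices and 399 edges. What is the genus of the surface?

2

Every face is a hexagon and each edge borders two faces, so 6F = 2·399, giving F = 133.
χ = V − E + F = 264 − 399 + 133 = -2.
For a closed orientable surface χ = 2 − 2g, so g = (2 − (-2))/2 = 2.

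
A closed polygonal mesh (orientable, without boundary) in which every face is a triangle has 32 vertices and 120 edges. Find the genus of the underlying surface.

5

Every face is a triangle and each edge borders two faces, so 3F = 2·120, giving F = 80.
χ = V − E + F = 32 − 120 + 80 = -8.
For a closed orientable surface χ = 2 − 2g, so g = (2 − (-8))/2 = 5.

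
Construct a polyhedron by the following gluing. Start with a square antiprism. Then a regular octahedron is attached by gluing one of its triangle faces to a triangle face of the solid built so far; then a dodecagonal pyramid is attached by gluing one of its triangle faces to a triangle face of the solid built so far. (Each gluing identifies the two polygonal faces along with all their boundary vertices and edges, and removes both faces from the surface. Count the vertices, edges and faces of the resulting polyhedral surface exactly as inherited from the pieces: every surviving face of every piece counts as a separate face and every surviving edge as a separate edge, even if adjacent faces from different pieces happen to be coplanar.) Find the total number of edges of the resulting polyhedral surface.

46

A square antiprism: V=8, E=16, F=10.
Attach a regular octahedron (V=6, E=12, F=8) along a 3-gon: merge 3 vertices and 3 edges, delete both glued faces → V=11, E=25, F=16.
Attach a dodecagonal pyramid (V=13, E=24, F=13) along a 3-gon: merge 3 vertices and 3 edges, delete both glued faces → V=21, E=46, F=27.
Check: V − E + F = 21 − 46 + 27 = 2.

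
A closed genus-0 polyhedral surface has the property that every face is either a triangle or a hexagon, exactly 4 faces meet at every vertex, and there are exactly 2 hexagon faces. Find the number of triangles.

Let x be the number of triangles; then F = 2 + x.
Edge–face incidences: 2E = 6·2 + 3·x = 12 + 3x.
Every vertex has degree 4, so 4V = 2E.
Euler: V − E + F = 2 ⇒ (2E)/4 − E + (2 + x) = 2.
Multiply by 8: 2·(2E) − 4·(2E) + 8·(2 + x) = 16, i.e. 16 + 8x − 2·(12 + 3x) = 16.
Collecting terms: 2x − 8 = 16, so 2x = 24, so x = 12.
Then 2E = 12 + 3·12 = 48, so E = 24, V = 2E/4 = 12, F = 2 + 12 = 14.

12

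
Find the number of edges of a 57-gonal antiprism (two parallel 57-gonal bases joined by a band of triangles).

228

An antiprism on an n-gon has two n-gon caps and 2n triangles: V = 2·57 = 114, E = 4·57 = 228, F = 2·57 + 2 = 116.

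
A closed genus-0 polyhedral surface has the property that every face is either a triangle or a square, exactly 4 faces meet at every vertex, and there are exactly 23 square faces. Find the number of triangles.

Let x be the number of triangles; then F = 23 + x.
Edge–face incidences: 2E = 4·23 + 3·x = 92 + 3x.
Every vertex has degree 4, so 4V = 2E.
Euler: V − E + F = 2 ⇒ (2E)/4 − E + (23 + x) = 2.
Multiply by 8: 2·(2E) − 4·(2E) + 8·(23 + x) = 16, i.e. 184 + 8x − 2·(92 + 3x) = 16.
Collecting terms: 2x = 16, so x = 8.
Then 2E = 92 + 3·8 = 116, so E = 58, V = 2E/4 = 29, F = 23 + 8 = 31.

8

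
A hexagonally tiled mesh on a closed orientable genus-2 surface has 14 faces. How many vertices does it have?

χ = 2 − 2·2 = -2, and every face is a hexagon so 6F = 2E.
E = 6·14/2 = 42. Then V = -2 + E − F = -2 + 42 − 14 = 26.

26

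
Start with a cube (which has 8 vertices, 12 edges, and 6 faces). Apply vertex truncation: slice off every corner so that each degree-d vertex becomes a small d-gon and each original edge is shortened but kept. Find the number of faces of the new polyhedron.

14

Truncation replaces each original edge-end by a new vertex, so V′ = 2E = 24.
Each original edge survives, and each old vertex of degree d contributes d new edges; summing degrees gives Σd = 2E, so E′ = E + 2E = 3E = 36.
Each original face survives and each original vertex becomes one new face: F′ = F + V = 14.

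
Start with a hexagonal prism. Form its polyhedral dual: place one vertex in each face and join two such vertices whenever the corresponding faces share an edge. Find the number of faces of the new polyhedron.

12

The base solid has V = 12, E = 18, F = 8.
The dual swaps V and F and preserves E: V′ = F = 8, E′ = E = 18, F′ = V = 12.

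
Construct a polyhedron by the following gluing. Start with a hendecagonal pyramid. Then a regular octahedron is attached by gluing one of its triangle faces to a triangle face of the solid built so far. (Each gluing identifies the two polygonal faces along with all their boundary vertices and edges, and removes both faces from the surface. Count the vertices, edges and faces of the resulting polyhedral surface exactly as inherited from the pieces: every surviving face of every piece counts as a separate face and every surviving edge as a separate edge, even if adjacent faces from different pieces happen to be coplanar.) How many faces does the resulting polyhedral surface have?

A hendecagonal pyramid: V=12, E=22, F=12.
Attach a regular octahedron (V=6, E=12, F=8) along a 3-gon: merge 3 vertices and 3 edges, delete both glued faces → V=15, E=31, F=18.
Check: V − E + F = 15 − 31 + 18 = 2.

18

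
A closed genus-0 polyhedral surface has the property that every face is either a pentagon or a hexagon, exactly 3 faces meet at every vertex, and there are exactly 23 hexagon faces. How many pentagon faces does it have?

Let x be the number of pentagons; then F = 23 + x.
Edge–face incidences: 2E = 6·23 + 5·x = 138 + 5x.
Every vertex has degree 3, so 3V = 2E.
Euler: V − E + F = 2 ⇒ (2E)/3 − E + (23 + x) = 2.
Multiply by 6: 2·(2E) − 3·(2E) + 6·(23 + x) = 12, i.e. 138 + 6x − (138 + 5x) = 12.
Collecting terms: x = 12.
Then 2E = 138 + 5·12 = 198, so E = 99, V = 2E/3 = 66, F = 23 + 12 = 35.

12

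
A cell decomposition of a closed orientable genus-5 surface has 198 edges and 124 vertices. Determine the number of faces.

For a closed orientable surface of genus 5, χ = 2 − 2·5 = -8.
F = -8 − V + E = -8 − 124 + 198 = 66.

66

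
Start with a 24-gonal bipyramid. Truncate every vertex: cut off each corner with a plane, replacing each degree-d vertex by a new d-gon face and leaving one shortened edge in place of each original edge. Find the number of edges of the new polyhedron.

The base solid has V = 26, E = 72, F = 48.
Truncation replaces each original edge-end by a new vertex, so V′ = 2E = 144.
Each original edge survives, and each old vertex of degree d contributes d new edges; summing degrees gives Σd = 2E, so E′ = E + 2E = 3E = 216.
Each original face survives and each original vertex becomes one new face: F′ = F + V = 74.

216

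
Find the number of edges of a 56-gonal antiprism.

224

An antiprism on an n-gon has two n-gon caps and 2n triangles: V = 2·56 = 112, E = 4·56 = 224, F = 2·56 + 2 = 114.
Check: V − E + F = 112 − 224 + 114 = 2.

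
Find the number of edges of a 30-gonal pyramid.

A pyramid on an n-gon base has one n-gon and n triangles: V = 30 + 1 = 31, E = 2·30 = 60, F = 30 + 1 = 31.

60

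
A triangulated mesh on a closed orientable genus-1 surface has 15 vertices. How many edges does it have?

χ = 2 − 2·1 = 0, and every face is a triangle so 3F = 2E.
V − E + F = 0 with E = 3F/2 gives 15 − (3/2 − 1)·F = 0, so F = 30 and E = 45.

45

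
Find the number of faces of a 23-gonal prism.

25

A prism on an n-gon has two n-gon bases and n rectangular sides: V = 2·23 = 46, E = 3·23 = 69, F = 23 + 2 = 25.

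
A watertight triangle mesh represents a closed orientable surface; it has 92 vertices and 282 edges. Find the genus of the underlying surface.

2

Every face is a triangle and each edge borders two faces, so 3F = 2·282, giving F = 188.
χ = V − E + F = 92 − 282 + 188 = -2.
For a closed orientable surface χ = 2 − 2g, so g = (2 − (-2))/2 = 2.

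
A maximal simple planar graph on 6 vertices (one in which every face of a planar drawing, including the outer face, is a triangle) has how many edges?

In a plane triangulation 3F = 2E and V − E + F = 2, so E = 3V − 6 = 3·6 − 6 = 12.

12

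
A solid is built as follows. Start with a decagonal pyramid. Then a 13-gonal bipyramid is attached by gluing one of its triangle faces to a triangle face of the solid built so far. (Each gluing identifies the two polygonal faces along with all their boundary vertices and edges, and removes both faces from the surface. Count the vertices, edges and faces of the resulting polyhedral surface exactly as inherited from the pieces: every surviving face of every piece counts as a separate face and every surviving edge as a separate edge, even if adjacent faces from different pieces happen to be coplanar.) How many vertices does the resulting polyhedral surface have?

A decagonal pyramid: V=11, E=20, F=11.
Attach a 13-gonal bipyramid (V=15, E=39, F=26) along a 3-gon: merge 3 vertices and 3 edges, delete both glued faces → V=23, E=56, F=35.
Check: V − E + F = 23 − 56 + 35 = 2.

23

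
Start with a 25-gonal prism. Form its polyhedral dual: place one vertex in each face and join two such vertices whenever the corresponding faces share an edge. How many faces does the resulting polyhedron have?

The base solid has V = 50, E = 75, F = 27.
The dual swaps V and F and preserves E: V′ = F = 27, E′ = E = 75, F′ = V = 50.

50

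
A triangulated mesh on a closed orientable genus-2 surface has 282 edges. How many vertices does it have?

χ = 2 − 2·2 = -2, and every face is a triangle so 3F = 2E.
F = 2E/3 = 188. Then V = -2 + E − F = -2 + 282 − 188 = 92.

92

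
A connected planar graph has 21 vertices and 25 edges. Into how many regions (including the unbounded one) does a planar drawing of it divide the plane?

Euler's formula for a connected plane graph: V − E + F = 2, so F = 2 − 21 + 25 = 6.

6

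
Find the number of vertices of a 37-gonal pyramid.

A pyramid on an n-gon base has one n-gon and n triangles: V = 37 + 1 = 38, E = 2·37 = 74, F = 37 + 1 = 38.

38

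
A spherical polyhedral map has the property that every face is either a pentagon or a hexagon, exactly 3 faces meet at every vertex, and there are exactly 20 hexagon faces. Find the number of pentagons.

12

Let x be the number of pentagons; then F = 20 + x.
Edge–face incidences: 2E = 6·20 + 5·x = 120 + 5x.
Every vertex has degree 3, so 3V = 2E.
Euler: V − E + F = 2 ⇒ (2E)/3 − E + (20 + x) = 2.
Multiply by 6: 2·(2E) − 3·(2E) + 6·(20 + x) = 12, i.e. 120 + 6x − (120 + 5x) = 12.
Collecting terms: x = 12.
Then 2E = 120 + 5·12 = 180, so E = 90, V = 2E/3 = 60, F = 20 + 12 = 32.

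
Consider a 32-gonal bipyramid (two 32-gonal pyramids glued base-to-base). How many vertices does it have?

A bipyramid over an n-gon has 2n triangular faces and n + 2 vertices: V = 32 + 2 = 34, E = 3·32 = 96, F = 2·32 = 64.

34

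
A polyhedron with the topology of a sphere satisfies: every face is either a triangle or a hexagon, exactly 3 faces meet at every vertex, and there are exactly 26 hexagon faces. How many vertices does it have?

Let x be the number of triangles; then F = 26 + x.
Edge–face incidences: 2E = 6·26 + 3·x = 156 + 3x.
Every vertex has degree 3, so 3V = 2E.
Euler: V − E + F = 2 ⇒ (2E)/3 − E + (26 + x) = 2.
Multiply by 6: 2·(2E) − 3·(2E) + 6·(26 + x) = 12, i.e. 156 + 6x − (156 + 3x) = 12.
Collecting terms: 3x = 12, so x = 4.
Then 2E = 156 + 3·4 = 168, so E = 84, V = 2E/3 = 56, F = 26 + 4 = 30.

56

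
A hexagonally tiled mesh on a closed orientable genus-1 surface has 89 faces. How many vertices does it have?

χ = 2 − 2·1 = 0, and every face is a hexagon so 6F = 2E.
E = 6·89/2 = 267. Then V = 0 + E − F = 0 + 267 − 89 = 178.

178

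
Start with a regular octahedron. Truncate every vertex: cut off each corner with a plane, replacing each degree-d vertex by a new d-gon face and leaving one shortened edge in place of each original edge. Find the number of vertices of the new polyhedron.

The base solid has V = 6, E = 12, F = 8.
Truncation replaces each original edge-end by a new vertex, so V′ = 2E = 24.
Each original edge survives, and each old vertex of degree d contributes d new edges; summing degrees gives Σd = 2E, so E′ = E + 2E = 3E = 36.
Each original face survives and each original vertex becomes one new face: F′ = F + V = 14.

24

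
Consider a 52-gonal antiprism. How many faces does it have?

106

An antiprism on an n-gon has two n-gon caps and 2n triangles: V = 2·52 = 104, E = 4·52 = 208, F = 2·52 + 2 = 106.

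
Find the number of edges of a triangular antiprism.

12

An antiprism on an n-gon has two n-gon caps and 2n triangles: V = 2·3 = 6, E = 4·3 = 12, F = 2·3 + 2 = 8.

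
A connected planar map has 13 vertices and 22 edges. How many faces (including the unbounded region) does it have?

11

Euler's formula for a connected plane graph: V − E + F = 2, so F = 2 − 13 + 22 = 11.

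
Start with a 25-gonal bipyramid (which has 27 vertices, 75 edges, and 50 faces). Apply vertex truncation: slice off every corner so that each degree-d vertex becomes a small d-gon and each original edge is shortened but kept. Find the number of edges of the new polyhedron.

225

Truncation replaces each original edge-end by a new vertex, so V′ = 2E = 150.
Each original edge survives, and each old vertex of degree d contributes d new edges; summing degrees gives Σd = 2E, so E′ = E + 2E = 3E = 225.
Each original face survives and each original vertex becomes one new face: F′ = F + V = 77.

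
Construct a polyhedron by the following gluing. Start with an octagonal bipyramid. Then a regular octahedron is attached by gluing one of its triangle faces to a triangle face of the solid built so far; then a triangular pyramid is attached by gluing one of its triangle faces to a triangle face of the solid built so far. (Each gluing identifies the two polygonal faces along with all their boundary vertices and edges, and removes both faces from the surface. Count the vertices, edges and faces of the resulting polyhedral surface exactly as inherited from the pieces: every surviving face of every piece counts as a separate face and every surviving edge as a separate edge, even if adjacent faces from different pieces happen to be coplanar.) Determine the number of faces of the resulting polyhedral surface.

An octagonal bipyramid: V=10, E=24, F=16.
Attach a regular octahedron (V=6, E=12, F=8) along a 3-gon: merge 3 vertices and 3 edges, delete both glued faces → V=13, E=33, F=22.
Attach a triangular pyramid (V=4, E=6, F=4) along a 3-gon: merge 3 vertices and 3 edges, delete both glued faces → V=14, E=36, F=24.
Check: V − E + F = 14 − 36 + 24 = 2.

24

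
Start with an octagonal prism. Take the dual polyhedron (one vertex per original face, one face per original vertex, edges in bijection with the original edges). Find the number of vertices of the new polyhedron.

10

The base solid has V = 16, E = 24, F = 10.
The dual swaps V and F and preserves E: V′ = F = 10, E′ = E = 24, F′ = V = 16.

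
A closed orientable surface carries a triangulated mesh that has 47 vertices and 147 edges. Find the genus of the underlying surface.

Every face is a triangle and each edge borders two faces, so 3F = 2·147, giving F = 98.
χ = V − E + F = 47 − 147 + 98 = -2.
For a closed orientable surface χ = 2 − 2g, so g = (2 − (-2))/2 = 2.

2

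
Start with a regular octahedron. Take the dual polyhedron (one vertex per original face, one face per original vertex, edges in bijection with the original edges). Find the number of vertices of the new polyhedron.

The base solid has V = 6, E = 12, F = 8.
The dual swaps V and F and preserves E: V′ = F = 8, E′ = E = 12, F′ = V = 6.

8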